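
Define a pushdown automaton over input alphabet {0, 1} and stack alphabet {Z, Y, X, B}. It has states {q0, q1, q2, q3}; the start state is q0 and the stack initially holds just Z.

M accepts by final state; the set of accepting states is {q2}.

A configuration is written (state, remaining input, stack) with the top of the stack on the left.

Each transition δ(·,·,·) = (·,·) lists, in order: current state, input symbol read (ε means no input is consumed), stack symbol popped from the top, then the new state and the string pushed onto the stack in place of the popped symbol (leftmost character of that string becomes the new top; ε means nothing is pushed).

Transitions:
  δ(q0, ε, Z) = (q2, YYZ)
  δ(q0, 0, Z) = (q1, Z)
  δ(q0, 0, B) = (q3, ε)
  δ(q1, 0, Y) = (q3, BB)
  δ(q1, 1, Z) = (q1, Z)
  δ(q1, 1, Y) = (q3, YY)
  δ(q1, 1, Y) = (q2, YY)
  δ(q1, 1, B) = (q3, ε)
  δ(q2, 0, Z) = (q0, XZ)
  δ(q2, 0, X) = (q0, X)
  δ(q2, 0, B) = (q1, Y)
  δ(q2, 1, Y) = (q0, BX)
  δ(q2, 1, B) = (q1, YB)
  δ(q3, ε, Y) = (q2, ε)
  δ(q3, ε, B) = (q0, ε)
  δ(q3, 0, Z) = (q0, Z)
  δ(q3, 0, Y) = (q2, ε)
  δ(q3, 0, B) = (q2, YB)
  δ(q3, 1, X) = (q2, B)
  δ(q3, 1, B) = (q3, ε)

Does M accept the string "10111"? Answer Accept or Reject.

Accept

One accepting computation: (q0, 10111, Z) ⊢ (q2, 10111, YYZ) ⊢ (q0, 0111, BXYZ) ⊢ (q3, 111, XYZ) ⊢ (q2, 11, BYZ) ⊢ (q1, 1, YBYZ) ⊢ (q2, ε, YYBYZ)
All input consumed and state q2 ∈ F.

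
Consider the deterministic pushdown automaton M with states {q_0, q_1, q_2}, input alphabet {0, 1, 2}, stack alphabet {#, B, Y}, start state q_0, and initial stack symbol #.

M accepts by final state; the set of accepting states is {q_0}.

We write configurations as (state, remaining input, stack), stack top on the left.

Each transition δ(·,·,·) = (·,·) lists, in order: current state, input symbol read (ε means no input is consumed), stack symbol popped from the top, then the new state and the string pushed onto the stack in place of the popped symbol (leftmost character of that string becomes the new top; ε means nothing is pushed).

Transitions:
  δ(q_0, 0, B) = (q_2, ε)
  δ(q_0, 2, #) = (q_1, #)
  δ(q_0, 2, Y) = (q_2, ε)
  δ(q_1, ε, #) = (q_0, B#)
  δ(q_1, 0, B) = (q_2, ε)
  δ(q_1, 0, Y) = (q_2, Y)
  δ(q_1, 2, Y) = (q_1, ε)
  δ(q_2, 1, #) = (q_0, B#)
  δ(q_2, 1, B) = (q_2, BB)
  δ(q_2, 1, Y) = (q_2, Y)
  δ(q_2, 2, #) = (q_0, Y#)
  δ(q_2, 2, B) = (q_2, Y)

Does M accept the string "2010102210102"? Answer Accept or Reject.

Accept

(q_0, 2010102210102, #)
  read 2, top #: go to q_1, push # → (q_1, 010102210102, #)
  ε-move, top #: go to q_0, push B# → (q_0, 010102210102, B#)
  read 0, top B: go to q_2, push ε → (q_2, 10102210102, #)
  read 1, top #: go to q_0, push B# → (q_0, 0102210102, B#)
  read 0, top B: go to q_2, push ε → (q_2, 102210102, #)
  read 1, top #: go to q_0, push B# → (q_0, 02210102, B#)
  read 0, top B: go to q_2, push ε → (q_2, 2210102, #)
  read 2, top #: go to q_0, push Y# → (q_0, 210102, Y#)
  read 2, top Y: go to q_2, push ε → (q_2, 10102, #)
  read 1, top #: go to q_0, push B# → (q_0, 0102, B#)
  read 0, top B: go to q_2, push ε → (q_2, 102, #)
  read 1, top #: go to q_0, push B# → (q_0, 02, B#)
  read 0, top B: go to q_2, push ε → (q_2, 2, #)
  read 2, top #: go to q_0, push Y# → (q_0, ε, Y#)
All input consumed; state q_0 ∈ F.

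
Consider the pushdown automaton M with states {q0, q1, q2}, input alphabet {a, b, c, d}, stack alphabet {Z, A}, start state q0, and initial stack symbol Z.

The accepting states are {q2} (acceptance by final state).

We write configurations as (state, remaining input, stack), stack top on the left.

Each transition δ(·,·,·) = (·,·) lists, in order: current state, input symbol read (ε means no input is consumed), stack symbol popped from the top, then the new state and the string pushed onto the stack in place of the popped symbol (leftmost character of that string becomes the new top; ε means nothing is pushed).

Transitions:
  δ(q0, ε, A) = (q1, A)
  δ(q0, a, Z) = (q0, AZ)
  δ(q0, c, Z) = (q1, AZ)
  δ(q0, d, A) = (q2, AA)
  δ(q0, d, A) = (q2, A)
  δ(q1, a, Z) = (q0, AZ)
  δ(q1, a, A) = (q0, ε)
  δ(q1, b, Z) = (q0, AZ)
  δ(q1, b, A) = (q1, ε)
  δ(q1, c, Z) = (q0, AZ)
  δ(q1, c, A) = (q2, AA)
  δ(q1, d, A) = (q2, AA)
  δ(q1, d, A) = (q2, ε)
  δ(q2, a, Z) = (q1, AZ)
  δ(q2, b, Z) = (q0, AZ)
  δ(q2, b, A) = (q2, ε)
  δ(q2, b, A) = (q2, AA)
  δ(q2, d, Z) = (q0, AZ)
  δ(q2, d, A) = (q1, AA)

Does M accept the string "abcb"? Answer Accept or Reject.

No computation consumes all input and reaches a final state.

Reject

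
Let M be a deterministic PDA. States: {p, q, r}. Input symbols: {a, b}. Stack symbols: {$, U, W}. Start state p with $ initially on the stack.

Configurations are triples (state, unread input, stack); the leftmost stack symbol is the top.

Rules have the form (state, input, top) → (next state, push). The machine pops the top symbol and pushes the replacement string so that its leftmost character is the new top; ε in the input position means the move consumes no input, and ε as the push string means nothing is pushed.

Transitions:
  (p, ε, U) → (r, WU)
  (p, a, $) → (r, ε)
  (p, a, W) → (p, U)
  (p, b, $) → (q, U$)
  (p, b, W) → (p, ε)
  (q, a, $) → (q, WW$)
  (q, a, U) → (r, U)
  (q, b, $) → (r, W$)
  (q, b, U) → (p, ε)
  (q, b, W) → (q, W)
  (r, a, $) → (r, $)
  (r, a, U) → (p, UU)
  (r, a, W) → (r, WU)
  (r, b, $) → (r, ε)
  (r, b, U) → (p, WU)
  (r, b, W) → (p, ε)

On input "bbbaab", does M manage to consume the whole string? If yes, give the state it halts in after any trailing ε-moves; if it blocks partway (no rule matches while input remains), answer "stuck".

r

(p, bbbaab, $)
  read b, top $: go to q, push U$ → (q, bbaab, U$)
  read b, top U: go to p, push ε → (p, baab, $)
  read b, top $: go to q, push U$ → (q, aab, U$)
  read a, top U: go to r, push U → (r, ab, U$)
  read a, top U: go to p, push UU → (p, b, UU$)
  ε-move, top U: go to r, push WU → (r, b, WUU$)
  read b, top W: go to p, push ε → (p, ε, UU$)
  ε-move, top U: go to r, push WU → (r, ε, WUU$)
All input consumed; M is in state r.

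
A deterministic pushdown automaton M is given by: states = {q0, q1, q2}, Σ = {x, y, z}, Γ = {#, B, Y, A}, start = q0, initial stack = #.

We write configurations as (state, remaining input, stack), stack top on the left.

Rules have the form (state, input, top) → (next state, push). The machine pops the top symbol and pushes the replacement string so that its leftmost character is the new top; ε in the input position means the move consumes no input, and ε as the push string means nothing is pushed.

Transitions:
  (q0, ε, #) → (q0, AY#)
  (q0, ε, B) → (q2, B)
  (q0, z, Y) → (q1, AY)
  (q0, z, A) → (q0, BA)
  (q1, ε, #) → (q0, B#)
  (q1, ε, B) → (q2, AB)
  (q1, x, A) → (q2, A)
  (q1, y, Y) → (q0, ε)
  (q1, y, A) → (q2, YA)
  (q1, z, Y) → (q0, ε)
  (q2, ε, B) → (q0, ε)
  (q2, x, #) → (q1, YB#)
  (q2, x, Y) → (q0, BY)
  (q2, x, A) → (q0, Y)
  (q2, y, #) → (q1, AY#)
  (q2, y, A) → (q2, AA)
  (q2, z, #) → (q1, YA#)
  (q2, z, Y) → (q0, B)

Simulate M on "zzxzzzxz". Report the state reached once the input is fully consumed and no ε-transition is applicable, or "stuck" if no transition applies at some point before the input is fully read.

stuck

(q0, zzxzzzxz, #) ⊢ (q0, zzxzzzxz, AY#) ⊢ (q0, zxzzzxz, BAY#) ⊢ (q2, zxzzzxz, BAY#) ⊢ (q0, zxzzzxz, AY#) ⊢ (q0, xzzzxz, BAY#) ⊢ (q2, xzzzxz, BAY#) ⊢ (q0, xzzzxz, AY#)
No transition for (q0, x, top A); M blocks with input xzzzxz remaining.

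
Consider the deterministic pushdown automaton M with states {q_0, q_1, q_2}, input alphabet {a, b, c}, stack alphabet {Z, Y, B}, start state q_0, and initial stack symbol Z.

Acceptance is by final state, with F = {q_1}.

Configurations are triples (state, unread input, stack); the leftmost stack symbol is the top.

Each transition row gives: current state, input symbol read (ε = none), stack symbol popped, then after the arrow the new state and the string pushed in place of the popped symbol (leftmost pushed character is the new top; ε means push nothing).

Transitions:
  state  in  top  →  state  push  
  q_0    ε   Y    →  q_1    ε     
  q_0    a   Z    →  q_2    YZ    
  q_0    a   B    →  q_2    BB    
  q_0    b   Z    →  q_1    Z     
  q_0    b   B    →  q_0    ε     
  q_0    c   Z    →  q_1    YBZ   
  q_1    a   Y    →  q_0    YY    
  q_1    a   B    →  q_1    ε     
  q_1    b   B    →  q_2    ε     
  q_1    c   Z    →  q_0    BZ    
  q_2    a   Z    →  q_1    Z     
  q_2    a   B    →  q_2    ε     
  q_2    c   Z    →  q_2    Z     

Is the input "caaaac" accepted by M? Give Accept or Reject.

Reject

(q_0, caaaac, Z)
  read c, top Z: go to q_1, push YBZ → (q_1, aaaac, YBZ)
  read a, top Y: go to q_0, push YY → (q_0, aaac, YYBZ)
  ε-move, top Y: go to q_1, push ε → (q_1, aaac, YBZ)
  read a, top Y: go to q_0, push YY → (q_0, aac, YYBZ)
  ε-move, top Y: go to q_1, push ε → (q_1, aac, YBZ)
  read a, top Y: go to q_0, push YY → (q_0, ac, YYBZ)
  ε-move, top Y: go to q_1, push ε → (q_1, ac, YBZ)
  read a, top Y: go to q_0, push YY → (q_0, c, YYBZ)
  ε-move, top Y: go to q_1, push ε → (q_1, c, YBZ)
No transition applies at (q_1, c, YBZ); input not fully consumed.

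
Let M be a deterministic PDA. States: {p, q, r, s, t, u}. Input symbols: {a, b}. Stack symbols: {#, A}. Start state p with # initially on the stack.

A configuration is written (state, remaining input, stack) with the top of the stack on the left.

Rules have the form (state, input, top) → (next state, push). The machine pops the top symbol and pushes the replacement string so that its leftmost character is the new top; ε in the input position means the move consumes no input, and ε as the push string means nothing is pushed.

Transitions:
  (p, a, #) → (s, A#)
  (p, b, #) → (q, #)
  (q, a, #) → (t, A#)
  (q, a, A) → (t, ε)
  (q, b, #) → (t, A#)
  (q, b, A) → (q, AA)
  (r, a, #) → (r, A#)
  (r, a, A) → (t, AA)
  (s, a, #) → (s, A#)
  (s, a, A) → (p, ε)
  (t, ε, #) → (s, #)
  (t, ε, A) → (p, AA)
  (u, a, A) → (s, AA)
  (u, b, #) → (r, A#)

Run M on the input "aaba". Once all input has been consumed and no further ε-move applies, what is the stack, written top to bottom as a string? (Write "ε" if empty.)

AA#

(p, aaba, #) ⊢ (s, aba, A#) ⊢ (p, ba, #) ⊢ (q, a, #) ⊢ (t, ε, A#) ⊢ (p, ε, AA#)
All input consumed in state p with stack AA#.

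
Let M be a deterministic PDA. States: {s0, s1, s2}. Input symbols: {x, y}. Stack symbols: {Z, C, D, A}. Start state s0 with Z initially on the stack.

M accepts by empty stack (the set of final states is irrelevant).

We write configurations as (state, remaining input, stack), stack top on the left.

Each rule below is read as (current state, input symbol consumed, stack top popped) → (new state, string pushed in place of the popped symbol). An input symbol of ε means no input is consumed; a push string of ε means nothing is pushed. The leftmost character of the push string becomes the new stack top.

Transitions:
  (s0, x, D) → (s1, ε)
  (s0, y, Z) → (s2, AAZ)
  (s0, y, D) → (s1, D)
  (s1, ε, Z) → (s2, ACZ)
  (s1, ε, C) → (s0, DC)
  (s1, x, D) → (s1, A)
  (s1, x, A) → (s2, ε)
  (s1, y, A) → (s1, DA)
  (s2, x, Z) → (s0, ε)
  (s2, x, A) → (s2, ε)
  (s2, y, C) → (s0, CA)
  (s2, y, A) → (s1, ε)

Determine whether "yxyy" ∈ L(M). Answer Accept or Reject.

Reject

(s0, yxyy, Z)
  read y, top Z: go to s2, push AAZ → (s2, xyy, AAZ)
  read x, top A: go to s2, push ε → (s2, yy, AZ)
  read y, top A: go to s1, push ε → (s1, y, Z)
  ε-move, top Z: go to s2, push ACZ → (s2, y, ACZ)
  read y, top A: go to s1, push ε → (s1, ε, CZ)
  ε-move, top C: go to s0, push DC → (s0, ε, DCZ)
All input consumed; stack is DCZ, not empty, and no further ε-move applies.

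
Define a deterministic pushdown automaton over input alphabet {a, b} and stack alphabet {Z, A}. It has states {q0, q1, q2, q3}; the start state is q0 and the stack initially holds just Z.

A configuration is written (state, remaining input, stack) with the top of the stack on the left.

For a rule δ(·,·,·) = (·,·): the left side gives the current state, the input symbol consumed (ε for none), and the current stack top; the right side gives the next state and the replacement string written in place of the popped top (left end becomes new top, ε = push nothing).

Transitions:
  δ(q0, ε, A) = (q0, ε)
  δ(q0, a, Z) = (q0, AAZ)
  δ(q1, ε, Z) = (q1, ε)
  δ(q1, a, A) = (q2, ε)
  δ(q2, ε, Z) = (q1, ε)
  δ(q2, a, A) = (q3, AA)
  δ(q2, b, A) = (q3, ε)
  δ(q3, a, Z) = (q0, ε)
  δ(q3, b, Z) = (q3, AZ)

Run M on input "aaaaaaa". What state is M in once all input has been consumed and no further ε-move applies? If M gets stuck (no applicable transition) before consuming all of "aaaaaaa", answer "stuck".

q0

(q0, aaaaaaa, Z)
  read a, top Z: go to q0, push AAZ → (q0, aaaaaa, AAZ)
  ε-move, top A: go to q0, push ε → (q0, aaaaaa, AZ)
  ε-move, top A: go to q0, push ε → (q0, aaaaaa, Z)
  read a, top Z: go to q0, push AAZ → (q0, aaaaa, AAZ)
  ε-move, top A: go to q0, push ε → (q0, aaaaa, AZ)
  ε-move, top A: go to q0, push ε → (q0, aaaaa, Z)
  read a, top Z: go to q0, push AAZ → (q0, aaaa, AAZ)
  ε-move, top A: go to q0, push ε → (q0, aaaa, AZ)
  ε-move, top A: go to q0, push ε → (q0, aaaa, Z)
  read a, top Z: go to q0, push AAZ → (q0, aaa, AAZ)
  ε-move, top A: go to q0, push ε → (q0, aaa, AZ)
  ε-move, top A: go to q0, push ε → (q0, aaa, Z)
  read a, top Z: go to q0, push AAZ → (q0, aa, AAZ)
  ε-move, top A: go to q0, push ε → (q0, aa, AZ)
  ε-move, top A: go to q0, push ε → (q0, aa, Z)
  read a, top Z: go to q0, push AAZ → (q0, a, AAZ)
  ε-move, top A: go to q0, push ε → (q0, a, AZ)
  ε-move, top A: go to q0, push ε → (q0, a, Z)
  read a, top Z: go to q0, push AAZ → (q0, ε, AAZ)
  ε-move, top A: go to q0, push ε → (q0, ε, AZ)
  ε-move, top A: go to q0, push ε → (q0, ε, Z)
All input consumed; M is in state q0.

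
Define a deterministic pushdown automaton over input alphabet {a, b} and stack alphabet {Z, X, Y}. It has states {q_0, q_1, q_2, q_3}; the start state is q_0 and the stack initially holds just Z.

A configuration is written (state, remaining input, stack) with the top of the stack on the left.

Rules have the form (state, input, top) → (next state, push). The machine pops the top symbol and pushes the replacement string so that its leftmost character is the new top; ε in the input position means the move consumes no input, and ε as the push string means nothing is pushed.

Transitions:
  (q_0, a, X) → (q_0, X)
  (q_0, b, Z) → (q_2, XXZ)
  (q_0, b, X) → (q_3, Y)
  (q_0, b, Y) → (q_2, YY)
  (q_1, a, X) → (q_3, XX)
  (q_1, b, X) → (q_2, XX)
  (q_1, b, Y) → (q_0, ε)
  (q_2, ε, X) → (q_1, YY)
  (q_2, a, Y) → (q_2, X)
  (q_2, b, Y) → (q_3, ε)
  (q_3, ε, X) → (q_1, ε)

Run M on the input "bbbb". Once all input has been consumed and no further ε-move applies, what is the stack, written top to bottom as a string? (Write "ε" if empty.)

YXZ

(q_0, bbbb, Z)
  read b, top Z: go to q_2, push XXZ → (q_2, bbb, XXZ)
  ε-move, top X: go to q_1, push YY → (q_1, bbb, YYXZ)
  read b, top Y: go to q_0, push ε → (q_0, bb, YXZ)
  read b, top Y: go to q_2, push YY → (q_2, b, YYXZ)
  read b, top Y: go to q_3, push ε → (q_3, ε, YXZ)
All input consumed in state q_3 with stack YXZ.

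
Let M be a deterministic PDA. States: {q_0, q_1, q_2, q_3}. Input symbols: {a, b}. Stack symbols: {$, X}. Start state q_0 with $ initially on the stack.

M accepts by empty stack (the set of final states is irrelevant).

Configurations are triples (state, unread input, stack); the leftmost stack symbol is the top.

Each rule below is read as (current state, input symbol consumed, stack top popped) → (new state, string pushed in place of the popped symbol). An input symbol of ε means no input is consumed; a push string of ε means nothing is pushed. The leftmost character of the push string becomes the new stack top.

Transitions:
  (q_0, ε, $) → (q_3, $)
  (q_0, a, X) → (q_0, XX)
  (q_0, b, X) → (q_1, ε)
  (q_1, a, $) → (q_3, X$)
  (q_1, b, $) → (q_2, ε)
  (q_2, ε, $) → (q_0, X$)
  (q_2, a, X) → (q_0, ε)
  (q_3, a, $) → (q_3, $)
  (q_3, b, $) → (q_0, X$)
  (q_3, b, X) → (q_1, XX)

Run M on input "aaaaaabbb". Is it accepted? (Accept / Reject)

(q_0, aaaaaabbb, $)
  ε-move, top $: go to q_3, push $ → (q_3, aaaaaabbb, $)
  read a, top $: go to q_3, push $ → (q_3, aaaaabbb, $)
  read a, top $: go to q_3, push $ → (q_3, aaaabbb, $)
  read a, top $: go to q_3, push $ → (q_3, aaabbb, $)
  read a, top $: go to q_3, push $ → (q_3, aabbb, $)
  read a, top $: go to q_3, push $ → (q_3, abbb, $)
  read a, top $: go to q_3, push $ → (q_3, bbb, $)
  read b, top $: go to q_0, push X$ → (q_0, bb, X$)
  read b, top X: go to q_1, push ε → (q_1, b, $)
  read b, top $: go to q_2, push ε → (q_2, ε, ε)
All input consumed and the stack is empty.

Accept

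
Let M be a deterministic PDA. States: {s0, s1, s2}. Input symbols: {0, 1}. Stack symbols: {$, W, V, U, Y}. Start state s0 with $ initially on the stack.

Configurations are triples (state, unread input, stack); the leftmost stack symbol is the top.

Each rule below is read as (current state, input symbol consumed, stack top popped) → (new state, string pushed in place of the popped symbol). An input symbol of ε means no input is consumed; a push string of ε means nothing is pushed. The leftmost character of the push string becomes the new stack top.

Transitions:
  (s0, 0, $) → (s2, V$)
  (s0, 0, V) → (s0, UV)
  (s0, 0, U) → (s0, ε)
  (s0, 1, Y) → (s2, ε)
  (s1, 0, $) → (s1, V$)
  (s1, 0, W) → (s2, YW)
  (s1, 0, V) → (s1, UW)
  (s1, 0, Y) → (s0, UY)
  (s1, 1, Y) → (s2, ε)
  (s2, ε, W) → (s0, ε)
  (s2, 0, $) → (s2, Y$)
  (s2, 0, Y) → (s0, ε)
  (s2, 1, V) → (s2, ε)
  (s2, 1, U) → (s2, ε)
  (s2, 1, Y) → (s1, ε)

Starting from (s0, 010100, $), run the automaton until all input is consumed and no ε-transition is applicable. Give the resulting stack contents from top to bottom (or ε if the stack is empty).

UW$

(s0, 010100, $)
  read 0, top $: go to s2, push V$ → (s2, 10100, V$)
  read 1, top V: go to s2, push ε → (s2, 0100, $)
  read 0, top $: go to s2, push Y$ → (s2, 100, Y$)
  read 1, top Y: go to s1, push ε → (s1, 00, $)
  read 0, top $: go to s1, push V$ → (s1, 0, V$)
  read 0, top V: go to s1, push UW → (s1, ε, UW$)
All input consumed in state s1 with stack UW$.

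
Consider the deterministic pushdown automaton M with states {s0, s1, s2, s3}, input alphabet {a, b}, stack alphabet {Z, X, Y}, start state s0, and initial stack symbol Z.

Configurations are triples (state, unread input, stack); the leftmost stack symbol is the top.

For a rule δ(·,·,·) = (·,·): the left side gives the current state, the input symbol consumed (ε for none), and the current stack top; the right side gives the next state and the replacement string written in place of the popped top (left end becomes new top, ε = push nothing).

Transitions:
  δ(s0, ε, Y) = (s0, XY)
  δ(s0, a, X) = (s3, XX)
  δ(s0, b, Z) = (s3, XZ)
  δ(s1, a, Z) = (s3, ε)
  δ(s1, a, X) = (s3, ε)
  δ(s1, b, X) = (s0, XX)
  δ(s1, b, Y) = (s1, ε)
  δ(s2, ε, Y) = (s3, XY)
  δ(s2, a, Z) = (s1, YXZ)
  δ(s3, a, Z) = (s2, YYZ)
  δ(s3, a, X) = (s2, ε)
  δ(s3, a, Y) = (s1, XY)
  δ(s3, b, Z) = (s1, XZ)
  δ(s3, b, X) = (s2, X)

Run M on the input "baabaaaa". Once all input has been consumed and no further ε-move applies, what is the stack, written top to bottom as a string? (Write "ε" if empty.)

(s0, baabaaaa, Z) ⊢ (s3, aabaaaa, XZ) ⊢ (s2, abaaaa, Z) ⊢ (s1, baaaa, YXZ) ⊢ (s1, aaaa, XZ) ⊢ (s3, aaa, Z) ⊢ (s2, aa, YYZ) ⊢ (s3, aa, XYYZ) ⊢ (s2, a, YYZ) ⊢ (s3, a, XYYZ) ⊢ (s2, ε, YYZ) ⊢ (s3, ε, XYYZ)
All input consumed in state s3 with stack XYYZ.

XYYZ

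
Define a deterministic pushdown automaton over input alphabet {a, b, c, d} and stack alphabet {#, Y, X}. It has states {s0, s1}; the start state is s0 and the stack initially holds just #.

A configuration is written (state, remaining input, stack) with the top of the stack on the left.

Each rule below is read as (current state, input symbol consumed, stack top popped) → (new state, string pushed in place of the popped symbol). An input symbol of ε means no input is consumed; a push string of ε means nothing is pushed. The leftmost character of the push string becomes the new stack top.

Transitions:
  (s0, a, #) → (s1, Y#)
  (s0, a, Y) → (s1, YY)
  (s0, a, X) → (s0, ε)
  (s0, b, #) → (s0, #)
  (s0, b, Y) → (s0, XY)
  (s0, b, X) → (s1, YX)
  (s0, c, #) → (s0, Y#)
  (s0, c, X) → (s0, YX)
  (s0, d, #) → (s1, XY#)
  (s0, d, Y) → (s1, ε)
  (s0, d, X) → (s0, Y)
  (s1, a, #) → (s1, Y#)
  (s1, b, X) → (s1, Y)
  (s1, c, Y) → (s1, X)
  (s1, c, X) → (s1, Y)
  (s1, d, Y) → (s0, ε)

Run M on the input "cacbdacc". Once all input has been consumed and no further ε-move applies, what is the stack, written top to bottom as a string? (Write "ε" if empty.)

(s0, cacbdacc, #) ⊢ (s0, acbdacc, Y#) ⊢ (s1, cbdacc, YY#) ⊢ (s1, bdacc, XY#) ⊢ (s1, dacc, YY#) ⊢ (s0, acc, Y#) ⊢ (s1, cc, YY#) ⊢ (s1, c, XY#) ⊢ (s1, ε, YY#)
All input consumed in state s1 with stack YY#.

YY#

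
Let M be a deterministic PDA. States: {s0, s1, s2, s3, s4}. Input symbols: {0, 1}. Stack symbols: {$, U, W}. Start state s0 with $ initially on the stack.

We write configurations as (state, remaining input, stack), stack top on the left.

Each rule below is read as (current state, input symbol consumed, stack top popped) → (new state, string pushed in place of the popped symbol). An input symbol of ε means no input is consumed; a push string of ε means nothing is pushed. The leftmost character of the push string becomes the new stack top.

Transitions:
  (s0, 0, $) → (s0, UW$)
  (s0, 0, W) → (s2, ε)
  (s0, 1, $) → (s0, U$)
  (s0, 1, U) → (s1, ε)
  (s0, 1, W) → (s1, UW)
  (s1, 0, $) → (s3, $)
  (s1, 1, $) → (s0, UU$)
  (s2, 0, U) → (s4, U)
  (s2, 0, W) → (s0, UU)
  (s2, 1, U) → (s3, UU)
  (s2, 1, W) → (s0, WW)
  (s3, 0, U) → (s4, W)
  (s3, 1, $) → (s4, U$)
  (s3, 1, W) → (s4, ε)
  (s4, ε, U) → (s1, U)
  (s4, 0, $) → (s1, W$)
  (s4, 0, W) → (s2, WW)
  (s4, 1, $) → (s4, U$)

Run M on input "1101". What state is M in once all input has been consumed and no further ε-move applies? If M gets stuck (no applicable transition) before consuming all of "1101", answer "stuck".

(s0, 1101, $)
  read 1, top $: go to s0, push U$ → (s0, 101, U$)
  read 1, top U: go to s1, push ε → (s1, 01, $)
  read 0, top $: go to s3, push $ → (s3, 1, $)
  read 1, top $: go to s4, push U$ → (s4, ε, U$)
  ε-move, top U: go to s1, push U → (s1, ε, U$)
All input consumed; M is in state s1.

s1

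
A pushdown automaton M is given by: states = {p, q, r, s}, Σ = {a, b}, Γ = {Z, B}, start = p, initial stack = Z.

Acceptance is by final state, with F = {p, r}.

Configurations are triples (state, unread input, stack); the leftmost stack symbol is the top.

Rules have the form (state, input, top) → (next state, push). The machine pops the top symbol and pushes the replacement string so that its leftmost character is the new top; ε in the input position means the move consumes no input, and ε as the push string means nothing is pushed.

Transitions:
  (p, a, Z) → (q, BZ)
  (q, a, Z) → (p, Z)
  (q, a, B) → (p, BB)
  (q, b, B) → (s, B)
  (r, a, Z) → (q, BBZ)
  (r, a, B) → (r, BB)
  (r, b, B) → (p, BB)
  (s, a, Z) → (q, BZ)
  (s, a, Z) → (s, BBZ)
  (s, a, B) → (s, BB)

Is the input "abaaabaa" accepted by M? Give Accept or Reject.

No computation consumes all input and reaches a final state.

Reject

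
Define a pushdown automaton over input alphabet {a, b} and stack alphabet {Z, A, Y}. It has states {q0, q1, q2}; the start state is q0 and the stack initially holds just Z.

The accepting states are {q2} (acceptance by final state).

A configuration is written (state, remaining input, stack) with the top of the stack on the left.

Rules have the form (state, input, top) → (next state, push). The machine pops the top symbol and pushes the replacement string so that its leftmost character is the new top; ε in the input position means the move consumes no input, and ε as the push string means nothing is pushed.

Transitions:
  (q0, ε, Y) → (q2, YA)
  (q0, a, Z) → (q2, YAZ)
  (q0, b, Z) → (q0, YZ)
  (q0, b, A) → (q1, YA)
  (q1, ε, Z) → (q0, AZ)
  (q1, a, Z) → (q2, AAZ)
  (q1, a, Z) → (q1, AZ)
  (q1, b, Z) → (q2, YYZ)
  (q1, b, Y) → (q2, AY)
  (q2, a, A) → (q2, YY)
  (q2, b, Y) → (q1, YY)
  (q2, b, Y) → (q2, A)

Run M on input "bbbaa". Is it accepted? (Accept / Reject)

Reject

No computation consumes all input and reaches a final state.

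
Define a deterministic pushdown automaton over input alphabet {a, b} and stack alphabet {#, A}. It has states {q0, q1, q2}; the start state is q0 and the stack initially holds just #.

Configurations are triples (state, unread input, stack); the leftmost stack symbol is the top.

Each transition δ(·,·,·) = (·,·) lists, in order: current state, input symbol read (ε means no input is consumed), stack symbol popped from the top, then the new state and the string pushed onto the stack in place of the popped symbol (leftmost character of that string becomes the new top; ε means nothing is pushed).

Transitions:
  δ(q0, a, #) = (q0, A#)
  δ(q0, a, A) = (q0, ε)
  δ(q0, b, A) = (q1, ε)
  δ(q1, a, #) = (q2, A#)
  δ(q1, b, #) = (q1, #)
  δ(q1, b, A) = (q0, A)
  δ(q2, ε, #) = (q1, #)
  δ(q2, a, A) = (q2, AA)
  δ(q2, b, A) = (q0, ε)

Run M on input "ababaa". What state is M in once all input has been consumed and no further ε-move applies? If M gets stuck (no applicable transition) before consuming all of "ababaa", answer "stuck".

q0

(q0, ababaa, #) ⊢ (q0, babaa, A#) ⊢ (q1, abaa, #) ⊢ (q2, baa, A#) ⊢ (q0, aa, #) ⊢ (q0, a, A#) ⊢ (q0, ε, #)
All input consumed; M is in state q0.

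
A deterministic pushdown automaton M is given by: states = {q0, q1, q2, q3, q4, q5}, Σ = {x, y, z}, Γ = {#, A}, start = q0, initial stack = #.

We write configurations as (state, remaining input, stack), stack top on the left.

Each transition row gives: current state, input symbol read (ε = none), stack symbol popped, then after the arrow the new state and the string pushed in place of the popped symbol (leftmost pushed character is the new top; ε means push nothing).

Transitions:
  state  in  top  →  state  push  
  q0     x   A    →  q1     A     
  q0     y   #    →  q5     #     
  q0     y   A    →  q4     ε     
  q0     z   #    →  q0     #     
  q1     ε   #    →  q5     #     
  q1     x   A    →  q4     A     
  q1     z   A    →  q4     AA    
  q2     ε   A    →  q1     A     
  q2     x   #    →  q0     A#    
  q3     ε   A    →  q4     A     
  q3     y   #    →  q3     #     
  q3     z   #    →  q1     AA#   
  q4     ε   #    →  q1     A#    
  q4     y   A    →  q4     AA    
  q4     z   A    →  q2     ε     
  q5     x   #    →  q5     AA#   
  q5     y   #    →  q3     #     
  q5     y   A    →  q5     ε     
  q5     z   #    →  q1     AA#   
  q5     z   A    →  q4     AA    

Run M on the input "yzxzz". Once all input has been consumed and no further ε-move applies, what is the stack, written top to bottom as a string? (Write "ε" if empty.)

(q0, yzxzz, #) ⊢ (q5, zxzz, #) ⊢ (q1, xzz, AA#) ⊢ (q4, zz, AA#) ⊢ (q2, z, A#) ⊢ (q1, z, A#) ⊢ (q4, ε, AA#)
All input consumed in state q4 with stack AA#.

AA#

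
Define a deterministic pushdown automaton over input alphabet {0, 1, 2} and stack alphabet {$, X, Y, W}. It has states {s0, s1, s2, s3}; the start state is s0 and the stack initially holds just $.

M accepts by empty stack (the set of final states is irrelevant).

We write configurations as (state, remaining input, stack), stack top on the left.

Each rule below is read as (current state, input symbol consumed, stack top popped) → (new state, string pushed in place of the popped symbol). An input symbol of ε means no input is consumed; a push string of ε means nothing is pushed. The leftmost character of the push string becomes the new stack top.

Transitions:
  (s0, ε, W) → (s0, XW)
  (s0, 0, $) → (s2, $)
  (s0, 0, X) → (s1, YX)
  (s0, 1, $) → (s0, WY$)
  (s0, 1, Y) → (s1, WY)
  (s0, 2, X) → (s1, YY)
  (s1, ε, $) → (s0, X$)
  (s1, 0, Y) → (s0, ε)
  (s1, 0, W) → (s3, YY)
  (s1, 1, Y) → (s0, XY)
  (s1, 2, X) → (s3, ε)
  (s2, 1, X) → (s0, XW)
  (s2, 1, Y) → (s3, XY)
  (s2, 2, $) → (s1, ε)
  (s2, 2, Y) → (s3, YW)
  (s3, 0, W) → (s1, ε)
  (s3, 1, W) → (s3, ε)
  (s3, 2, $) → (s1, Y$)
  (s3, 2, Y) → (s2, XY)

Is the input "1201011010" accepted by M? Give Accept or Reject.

(s0, 1201011010, $)
  read 1, top $: go to s0, push WY$ → (s0, 201011010, WY$)
  ε-move, top W: go to s0, push XW → (s0, 201011010, XWY$)
  read 2, top X: go to s1, push YY → (s1, 01011010, YYWY$)
  read 0, top Y: go to s0, push ε → (s0, 1011010, YWY$)
  read 1, top Y: go to s1, push WY → (s1, 011010, WYWY$)
  read 0, top W: go to s3, push YY → (s3, 11010, YYYWY$)
No transition applies at (s3, 11010, YYYWY$); input not fully consumed.

Reject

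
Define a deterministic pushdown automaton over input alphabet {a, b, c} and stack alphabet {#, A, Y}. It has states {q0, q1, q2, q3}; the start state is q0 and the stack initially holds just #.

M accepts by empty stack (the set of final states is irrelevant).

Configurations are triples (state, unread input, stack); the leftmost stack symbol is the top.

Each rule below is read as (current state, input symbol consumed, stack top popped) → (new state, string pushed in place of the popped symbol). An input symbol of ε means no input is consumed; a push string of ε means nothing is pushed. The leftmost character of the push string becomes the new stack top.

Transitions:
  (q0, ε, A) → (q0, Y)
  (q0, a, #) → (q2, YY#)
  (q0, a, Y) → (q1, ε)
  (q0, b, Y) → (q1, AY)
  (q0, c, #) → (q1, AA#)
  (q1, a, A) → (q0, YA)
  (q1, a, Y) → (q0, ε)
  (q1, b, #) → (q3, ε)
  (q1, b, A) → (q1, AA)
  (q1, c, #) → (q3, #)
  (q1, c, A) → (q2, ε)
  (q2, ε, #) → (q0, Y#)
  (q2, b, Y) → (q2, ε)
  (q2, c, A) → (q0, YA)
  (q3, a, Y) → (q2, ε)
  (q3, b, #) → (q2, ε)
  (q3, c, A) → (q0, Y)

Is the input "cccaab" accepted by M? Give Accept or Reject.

Reject

(q0, cccaab, #)
  read c, top #: go to q1, push AA# → (q1, ccaab, AA#)
  read c, top A: go to q2, push ε → (q2, caab, A#)
  read c, top A: go to q0, push YA → (q0, aab, YA#)
  read a, top Y: go to q1, push ε → (q1, ab, A#)
  read a, top A: go to q0, push YA → (q0, b, YA#)
  read b, top Y: go to q1, push AY → (q1, ε, AYA#)
All input consumed; stack is AYA#, not empty, and no further ε-move applies.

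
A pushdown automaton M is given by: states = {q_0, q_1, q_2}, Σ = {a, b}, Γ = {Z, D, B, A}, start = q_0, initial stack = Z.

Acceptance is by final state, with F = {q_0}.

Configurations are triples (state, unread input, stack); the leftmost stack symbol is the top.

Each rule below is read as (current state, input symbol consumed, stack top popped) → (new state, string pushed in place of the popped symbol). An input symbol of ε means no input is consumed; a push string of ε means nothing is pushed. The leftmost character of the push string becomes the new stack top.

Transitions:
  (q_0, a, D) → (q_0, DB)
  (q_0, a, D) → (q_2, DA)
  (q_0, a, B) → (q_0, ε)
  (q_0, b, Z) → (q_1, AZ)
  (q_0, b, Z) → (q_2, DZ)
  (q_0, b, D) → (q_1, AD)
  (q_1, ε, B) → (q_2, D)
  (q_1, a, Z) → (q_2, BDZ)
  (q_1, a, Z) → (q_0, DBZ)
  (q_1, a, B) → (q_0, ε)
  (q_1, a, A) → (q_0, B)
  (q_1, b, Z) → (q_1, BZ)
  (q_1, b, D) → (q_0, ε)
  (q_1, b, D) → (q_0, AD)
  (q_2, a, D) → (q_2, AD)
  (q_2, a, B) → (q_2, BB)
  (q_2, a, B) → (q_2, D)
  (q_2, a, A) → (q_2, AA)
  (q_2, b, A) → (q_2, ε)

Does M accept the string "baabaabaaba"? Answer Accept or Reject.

One accepting computation: (q_0, baabaabaaba, Z) ⊢ (q_1, aabaabaaba, AZ) ⊢ (q_0, abaabaaba, BZ) ⊢ (q_0, baabaaba, Z) ⊢ (q_1, aabaaba, AZ) ⊢ (q_0, abaaba, BZ) ⊢ (q_0, baaba, Z) ⊢ (q_1, aaba, AZ) ⊢ (q_0, aba, BZ) ⊢ (q_0, ba, Z) ⊢ (q_1, a, AZ) ⊢ (q_0, ε, BZ)
All input consumed and state q_0 ∈ F.

Accept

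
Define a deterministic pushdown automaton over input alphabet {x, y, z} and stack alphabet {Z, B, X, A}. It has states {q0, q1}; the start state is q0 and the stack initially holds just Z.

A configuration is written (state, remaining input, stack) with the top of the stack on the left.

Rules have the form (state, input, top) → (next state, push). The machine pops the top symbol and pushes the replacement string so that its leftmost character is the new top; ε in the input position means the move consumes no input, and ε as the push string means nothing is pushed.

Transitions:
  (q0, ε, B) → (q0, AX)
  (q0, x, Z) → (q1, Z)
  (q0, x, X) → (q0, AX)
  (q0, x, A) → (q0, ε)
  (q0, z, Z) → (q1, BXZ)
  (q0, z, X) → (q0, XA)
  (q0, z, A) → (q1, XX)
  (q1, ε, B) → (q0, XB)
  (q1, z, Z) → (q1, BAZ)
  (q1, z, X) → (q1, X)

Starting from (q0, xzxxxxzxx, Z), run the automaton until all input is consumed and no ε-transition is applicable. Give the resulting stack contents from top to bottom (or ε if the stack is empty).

XABAZ

(q0, xzxxxxzxx, Z) ⊢ (q1, zxxxxzxx, Z) ⊢ (q1, xxxxzxx, BAZ) ⊢ (q0, xxxxzxx, XBAZ) ⊢ (q0, xxxzxx, AXBAZ) ⊢ (q0, xxzxx, XBAZ) ⊢ (q0, xzxx, AXBAZ) ⊢ (q0, zxx, XBAZ) ⊢ (q0, xx, XABAZ) ⊢ (q0, x, AXABAZ) ⊢ (q0, ε, XABAZ)
All input consumed in state q0 with stack XABAZ.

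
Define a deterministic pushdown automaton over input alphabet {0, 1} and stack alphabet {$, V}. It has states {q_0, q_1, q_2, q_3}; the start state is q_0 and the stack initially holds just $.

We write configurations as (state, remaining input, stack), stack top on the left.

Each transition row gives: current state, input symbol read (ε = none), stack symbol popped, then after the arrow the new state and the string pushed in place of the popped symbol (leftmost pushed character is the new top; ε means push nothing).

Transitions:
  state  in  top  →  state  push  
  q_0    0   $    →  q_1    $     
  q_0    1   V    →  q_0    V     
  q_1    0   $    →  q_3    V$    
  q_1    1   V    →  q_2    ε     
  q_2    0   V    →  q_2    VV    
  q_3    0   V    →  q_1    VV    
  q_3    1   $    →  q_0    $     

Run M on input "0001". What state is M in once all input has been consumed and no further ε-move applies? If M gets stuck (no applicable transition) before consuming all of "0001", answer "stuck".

q_2

(q_0, 0001, $)
  read 0, top $: go to q_1, push $ → (q_1, 001, $)
  read 0, top $: go to q_3, push V$ → (q_3, 01, V$)
  read 0, top V: go to q_1, push VV → (q_1, 1, VV$)
  read 1, top V: go to q_2, push ε → (q_2, ε, V$)
All input consumed; M is in state q_2.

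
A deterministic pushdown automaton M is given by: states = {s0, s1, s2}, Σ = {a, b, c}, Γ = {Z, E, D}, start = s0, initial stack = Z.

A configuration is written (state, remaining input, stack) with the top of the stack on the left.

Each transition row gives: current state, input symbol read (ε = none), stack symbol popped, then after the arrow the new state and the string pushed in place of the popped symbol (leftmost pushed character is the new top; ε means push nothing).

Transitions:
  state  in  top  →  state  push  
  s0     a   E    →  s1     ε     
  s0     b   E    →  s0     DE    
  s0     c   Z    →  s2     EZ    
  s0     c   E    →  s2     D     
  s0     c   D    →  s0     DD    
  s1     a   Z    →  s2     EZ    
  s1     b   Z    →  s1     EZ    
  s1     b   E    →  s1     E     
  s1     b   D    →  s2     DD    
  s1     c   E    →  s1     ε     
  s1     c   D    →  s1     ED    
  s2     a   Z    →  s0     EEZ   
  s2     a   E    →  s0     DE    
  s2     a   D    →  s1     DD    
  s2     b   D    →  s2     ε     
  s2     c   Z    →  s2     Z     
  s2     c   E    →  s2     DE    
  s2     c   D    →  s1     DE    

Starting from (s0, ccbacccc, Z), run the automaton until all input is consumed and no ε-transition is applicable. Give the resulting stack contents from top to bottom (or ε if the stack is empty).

DDDDDEZ

(s0, ccbacccc, Z) ⊢ (s2, cbacccc, EZ) ⊢ (s2, bacccc, DEZ) ⊢ (s2, acccc, EZ) ⊢ (s0, cccc, DEZ) ⊢ (s0, ccc, DDEZ) ⊢ (s0, cc, DDDEZ) ⊢ (s0, c, DDDDEZ) ⊢ (s0, ε, DDDDDEZ)
All input consumed in state s0 with stack DDDDDEZ.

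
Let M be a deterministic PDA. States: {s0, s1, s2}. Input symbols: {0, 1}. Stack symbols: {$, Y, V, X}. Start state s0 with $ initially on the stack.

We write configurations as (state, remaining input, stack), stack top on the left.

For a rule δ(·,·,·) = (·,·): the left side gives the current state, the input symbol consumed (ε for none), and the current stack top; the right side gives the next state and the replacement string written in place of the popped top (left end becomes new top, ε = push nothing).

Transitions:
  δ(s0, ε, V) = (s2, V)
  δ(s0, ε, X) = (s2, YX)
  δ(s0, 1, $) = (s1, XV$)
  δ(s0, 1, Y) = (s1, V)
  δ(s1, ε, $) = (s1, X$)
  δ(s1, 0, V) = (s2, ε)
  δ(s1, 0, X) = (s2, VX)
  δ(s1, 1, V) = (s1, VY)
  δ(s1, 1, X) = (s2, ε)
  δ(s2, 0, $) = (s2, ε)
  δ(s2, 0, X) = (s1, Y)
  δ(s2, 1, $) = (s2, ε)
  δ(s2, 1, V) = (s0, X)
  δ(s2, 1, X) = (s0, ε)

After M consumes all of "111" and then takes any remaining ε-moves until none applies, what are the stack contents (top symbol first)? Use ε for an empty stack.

(s0, 111, $)
  read 1, top $: go to s1, push XV$ → (s1, 11, XV$)
  read 1, top X: go to s2, push ε → (s2, 1, V$)
  read 1, top V: go to s0, push X → (s0, ε, X$)
  ε-move, top X: go to s2, push YX → (s2, ε, YX$)
All input consumed in state s2 with stack YX$.

YX$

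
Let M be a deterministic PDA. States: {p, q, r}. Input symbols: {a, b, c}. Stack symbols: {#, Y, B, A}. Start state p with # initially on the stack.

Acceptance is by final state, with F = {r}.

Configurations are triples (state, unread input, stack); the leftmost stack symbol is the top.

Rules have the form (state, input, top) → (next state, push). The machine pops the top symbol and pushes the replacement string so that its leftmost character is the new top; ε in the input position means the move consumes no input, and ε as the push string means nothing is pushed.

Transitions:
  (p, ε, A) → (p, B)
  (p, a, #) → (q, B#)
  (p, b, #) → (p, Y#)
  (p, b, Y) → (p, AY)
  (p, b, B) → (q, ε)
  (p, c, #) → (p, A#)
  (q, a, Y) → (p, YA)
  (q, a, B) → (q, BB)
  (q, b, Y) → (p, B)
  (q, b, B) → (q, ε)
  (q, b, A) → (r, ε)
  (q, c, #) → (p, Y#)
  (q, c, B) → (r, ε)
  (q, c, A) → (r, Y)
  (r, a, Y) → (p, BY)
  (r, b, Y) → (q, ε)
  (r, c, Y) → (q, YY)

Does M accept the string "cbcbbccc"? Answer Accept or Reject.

Reject

(p, cbcbbccc, #)
  read c, top #: go to p, push A# → (p, bcbbccc, A#)
  ε-move, top A: go to p, push B → (p, bcbbccc, B#)
  read b, top B: go to q, push ε → (q, cbbccc, #)
  read c, top #: go to p, push Y# → (p, bbccc, Y#)
  read b, top Y: go to p, push AY → (p, bccc, AY#)
  ε-move, top A: go to p, push B → (p, bccc, BY#)
  read b, top B: go to q, push ε → (q, ccc, Y#)
No transition applies at (q, ccc, Y#); input not fully consumed.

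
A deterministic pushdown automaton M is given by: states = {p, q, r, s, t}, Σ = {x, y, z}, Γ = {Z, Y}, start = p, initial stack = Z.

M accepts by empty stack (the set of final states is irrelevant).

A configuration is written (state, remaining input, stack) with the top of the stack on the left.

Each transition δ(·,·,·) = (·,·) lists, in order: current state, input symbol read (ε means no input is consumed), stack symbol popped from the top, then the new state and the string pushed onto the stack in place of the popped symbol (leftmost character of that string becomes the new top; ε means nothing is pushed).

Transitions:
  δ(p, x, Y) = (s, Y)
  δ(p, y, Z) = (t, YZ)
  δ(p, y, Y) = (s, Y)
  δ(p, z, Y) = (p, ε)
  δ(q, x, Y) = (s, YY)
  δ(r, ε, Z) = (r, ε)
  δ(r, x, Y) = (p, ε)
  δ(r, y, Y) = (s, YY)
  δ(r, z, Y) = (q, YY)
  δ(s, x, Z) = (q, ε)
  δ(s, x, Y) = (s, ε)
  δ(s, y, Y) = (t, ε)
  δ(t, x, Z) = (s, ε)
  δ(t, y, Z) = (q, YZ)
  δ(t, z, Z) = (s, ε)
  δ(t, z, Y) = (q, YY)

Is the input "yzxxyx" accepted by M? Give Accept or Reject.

(p, yzxxyx, Z) ⊢ (t, zxxyx, YZ) ⊢ (q, xxyx, YYZ) ⊢ (s, xyx, YYYZ) ⊢ (s, yx, YYZ) ⊢ (t, x, YZ)
No transition applies at (t, x, YZ); input not fully consumed.

Reject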